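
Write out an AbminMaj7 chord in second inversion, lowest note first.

Eb G Ab Cb

In root position, AbminMaj7 is Ab–Cb–Eb–G.
Second inversion puts the fifth (Eb) in the bass.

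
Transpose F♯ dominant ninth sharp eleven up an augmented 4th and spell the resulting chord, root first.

B-sharp, D-double-sharp, F-double-sharp, A-sharp, C-double-sharp, E-double-sharp

F-sharp up an augmented 4th → B-sharp. New chord: B-sharp dominant ninth sharp eleven.
root → B-sharp
3rd (major 3rd) → D-double-sharp
5th (perfect 5th) → F-double-sharp
7th (minor 7th) → A-sharp
9th (major 9th) → C-double-sharp
11th (augmented 11th) → E-double-sharp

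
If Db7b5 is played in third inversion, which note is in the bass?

Cb

Db7b5 in root position is Db–F–Abb–Cb.
Third inversion places the seventh in the bass, which is Cb.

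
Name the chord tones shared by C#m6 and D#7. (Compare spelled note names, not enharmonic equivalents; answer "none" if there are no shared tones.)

C#m6 = C♯, E, G♯, A♯.
D#7 = D♯, F𝄪, A♯, C♯.
Shared: C♯, A♯.

C♯  A♯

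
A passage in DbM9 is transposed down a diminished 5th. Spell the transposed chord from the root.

Transposed root: Db → G (diminished 5th down). So we spell G major ninth:
- root: G
- major 3rd: B
- perfect 5th: D
- major 7th: F#
- major 9th: A

G, B, D, F#, A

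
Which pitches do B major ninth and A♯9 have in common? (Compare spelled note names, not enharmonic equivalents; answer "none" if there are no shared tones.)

B major ninth = B, D♯, F♯, A♯, C♯.
A♯9 = A♯, C𝄪, E♯, G♯, B♯.
Shared: A♯.

A♯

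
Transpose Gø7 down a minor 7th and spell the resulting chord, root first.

A C Eb G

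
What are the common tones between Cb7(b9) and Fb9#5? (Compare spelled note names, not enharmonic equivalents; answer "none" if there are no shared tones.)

Cb7(b9) = Cb, Eb, Gb, Bbb, Dbb.
Fb9#5 = Fb, Ab, C, Ebb, Gb.
Shared: Gb.

Gb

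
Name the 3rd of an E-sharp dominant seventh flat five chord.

G##

E-sharp dominant seventh flat five is built on E#; its 3rd is a major 3rd above the root.
A third above E uses the letter G, and the major 3rd above E# is G##.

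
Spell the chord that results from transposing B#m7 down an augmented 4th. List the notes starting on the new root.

An augmented 4th down from B♯ is F♯, so the new chord is F♯ minor seventh.
F♯ — root
A — minor 3rd
C♯ — perfect 5th
E — minor 7th

F♯ – A – C♯ – E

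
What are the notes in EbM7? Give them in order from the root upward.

Root E♭, quality major seventh:
root → E♭
3rd (major 3rd) → G
5th (perfect 5th) → B♭
7th (major 7th) → D

E♭  G  B♭  D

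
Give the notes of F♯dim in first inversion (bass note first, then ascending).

A, C, F#

In root position, F♯dim is F#–A–C.
First inversion puts the third (A) in the bass.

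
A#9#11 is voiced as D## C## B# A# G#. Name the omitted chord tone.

E#

The full A#9#11 chord is A#, C##, E#, G#, B#, D##.
Comparing with the voicing, the perfect 5th (5th) — E# — is absent.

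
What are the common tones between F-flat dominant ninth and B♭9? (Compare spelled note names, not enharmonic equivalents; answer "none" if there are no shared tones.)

A♭

F-flat dominant ninth = F♭, A♭, C♭, E𝄫, G♭.
B♭9 = B♭, D, F, A♭, C.
Shared: A♭.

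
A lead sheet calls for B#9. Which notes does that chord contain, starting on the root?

B♯, D𝄪, F𝄪, A♯, C𝄪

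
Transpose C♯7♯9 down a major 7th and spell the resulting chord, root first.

C# down a major 7th → D. New chord: D dominant seventh sharp nine.
D — root
F# — major 3rd
A — perfect 5th
C — minor 7th
E# — augmented 9th

D F# A C E#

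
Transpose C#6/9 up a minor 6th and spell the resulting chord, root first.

A minor 6th up from C# is A, so the new chord is A six-nine.
- root: A
- major 3rd: C#
- perfect 5th: E
- major 6th: F#
- major 9th: B

A  C#  E  F#  B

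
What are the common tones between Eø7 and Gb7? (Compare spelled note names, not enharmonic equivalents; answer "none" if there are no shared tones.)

Eø7 = E, G, Bb, D.
Gb7 = Gb, Bb, Db, Fb.
Shared: Bb.

Bb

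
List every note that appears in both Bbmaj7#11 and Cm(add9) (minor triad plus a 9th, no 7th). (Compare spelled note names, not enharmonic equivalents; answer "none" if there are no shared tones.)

D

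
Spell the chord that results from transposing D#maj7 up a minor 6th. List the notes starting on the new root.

B, D♯, F♯, A♯

D♯ up a minor 6th → B. New chord: B major seventh.
root → B
3rd (major 3rd) → D♯
5th (perfect 5th) → F♯
7th (major 7th) → A♯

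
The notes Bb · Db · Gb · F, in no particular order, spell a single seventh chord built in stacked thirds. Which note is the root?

Stacking in thirds gives Gb – Bb – Db – F, so Gb is the root — Gb major seventh.

Gb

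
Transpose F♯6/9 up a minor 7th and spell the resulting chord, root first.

Transposed root: F♯ → E (minor 7th up). So we spell E six-nine:
E — root
G♯ — major 3rd
B — perfect 5th
C♯ — major 6th
F♯ — major 9th

E, G♯, B, C♯, F♯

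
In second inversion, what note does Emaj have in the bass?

B

Emaj = E–G#–B. Second inversion → fifth in the bass = B.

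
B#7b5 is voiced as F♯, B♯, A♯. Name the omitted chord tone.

D𝄪

B#7b5 = B♯, D𝄪, F♯, A♯. The voicing lacks the 3rd (major 3rd), D𝄪.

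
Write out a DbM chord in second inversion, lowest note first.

A♭ D♭ F

In root position, DbM is D♭–F–A♭.
Second inversion puts the fifth (A♭) in the bass.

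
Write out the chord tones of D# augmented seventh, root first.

D# F## A## C#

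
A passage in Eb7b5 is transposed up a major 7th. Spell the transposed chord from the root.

D – F# – Ab – C

Transposed root: Eb → D (major 7th up). So we spell D dominant seventh flat five:
- root: D
- major 3rd: F#
- diminished 5th: Ab
- minor 7th: C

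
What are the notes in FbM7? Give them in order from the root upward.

FbM7 is a major seventh built on Fb.
- root: Fb
- major 3rd: Ab
- perfect 5th: Cb
- major 7th: Eb

Fb Ab Cb Eb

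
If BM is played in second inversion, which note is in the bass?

F#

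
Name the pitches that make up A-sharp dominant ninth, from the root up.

Root A-sharp, quality dominant ninth:
- root: A-sharp
- major 3rd: C-double-sharp
- perfect 5th: E-sharp
- minor 7th: G-sharp
- major 9th: B-sharp

A-sharp  C-double-sharp  E-sharp  G-sharp  B-sharp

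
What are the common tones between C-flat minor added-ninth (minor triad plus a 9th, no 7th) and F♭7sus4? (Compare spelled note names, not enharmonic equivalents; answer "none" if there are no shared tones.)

Cb Ebb

C-flat minor added-ninth: Cb Ebb Gb Db
F♭7sus4: Fb Bbb Cb Ebb
Common to both → Cb, Ebb.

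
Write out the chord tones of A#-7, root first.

A# – C# – E# – G#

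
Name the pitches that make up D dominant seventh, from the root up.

D, F#, A, C

Root D, quality dominant seventh:
- root: D
- major 3rd: F#
- perfect 5th: A
- minor 7th: C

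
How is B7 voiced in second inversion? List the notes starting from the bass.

F# – A – B – D#

In root position, B7 is B–D#–F#–A.
Second inversion puts the fifth (F#) in the bass.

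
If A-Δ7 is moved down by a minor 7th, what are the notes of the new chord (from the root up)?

B  D  F#  A#

Transposed root: A → B (minor 7th down). So we spell B minor-major seventh:
Root: B
Minor 3rd (3rd): D
Perfect 5th (5th): F#
Major 7th (7th): A#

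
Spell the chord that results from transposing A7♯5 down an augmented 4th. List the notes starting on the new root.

E♭ – G – B – D♭

Transposed root: A → E♭ (augmented 4th down). So we spell E♭ augmented seventh:
- root: E♭
- major 3rd: G
- augmented 5th: B
- minor 7th: D♭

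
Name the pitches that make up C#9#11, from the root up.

C#9#11: dominant ninth sharp eleven on C♯.
root → C♯
3rd (major 3rd) → E♯
5th (perfect 5th) → G♯
7th (minor 7th) → B
9th (major 9th) → D♯
11th (augmented 11th) → F𝄪

C♯  E♯  G♯  B  D♯  F𝄪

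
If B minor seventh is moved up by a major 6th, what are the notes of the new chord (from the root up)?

A major 6th up from B is G-sharp, so the new chord is G-sharp minor seventh.
- root: G-sharp
- minor 3rd: B
- perfect 5th: D-sharp
- minor 7th: F-sharp

G-sharp, B, D-sharp, F-sharp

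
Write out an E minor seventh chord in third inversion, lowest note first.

D – E – G – B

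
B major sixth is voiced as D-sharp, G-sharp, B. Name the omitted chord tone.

B major sixth = B, D-sharp, F-sharp, G-sharp. The voicing lacks the 5th (perfect 5th), F-sharp.

F-sharp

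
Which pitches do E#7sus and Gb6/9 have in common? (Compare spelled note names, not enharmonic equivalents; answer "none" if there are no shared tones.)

E#7sus = E#, A#, B#, D#.
Gb6/9 = Gb, Bb, Db, Eb, Ab.
Shared: none.

none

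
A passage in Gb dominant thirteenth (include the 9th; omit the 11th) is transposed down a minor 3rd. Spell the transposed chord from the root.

A minor 3rd down from G-flat is E-flat, so the new chord is E-flat dominant thirteenth.
Root: E-flat
Major 3rd (3rd): G
Perfect 5th (5th): B-flat
Minor 7th (7th): D-flat
Major 9th (9th): F
Major 13th (13th): C

E-flat  G  B-flat  D-flat  F  C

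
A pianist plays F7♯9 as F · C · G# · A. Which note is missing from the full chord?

Eb

The full F7♯9 chord is F, A, C, Eb, G#.
Comparing with the voicing, the minor 7th (7th) — Eb — is absent.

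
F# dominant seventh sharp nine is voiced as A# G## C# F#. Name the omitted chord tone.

E

The full F# dominant seventh sharp nine chord is F#, A#, C#, E, G##.
Comparing with the voicing, the minor 7th (7th) — E — is absent.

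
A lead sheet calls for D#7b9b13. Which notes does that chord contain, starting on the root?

D#7b9b13: dominant seventh flat nine flat thirteen on D#.
D# — root
F## — major 3rd
A# — perfect 5th
C# — minor 7th
E — minor 9th
B — minor 13th

D#, F##, A#, C#, E, B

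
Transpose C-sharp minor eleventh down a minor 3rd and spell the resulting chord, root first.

A minor 3rd down from C# is A#, so the new chord is A# minor eleventh.
Root: A#
Minor 3rd (3rd): C#
Perfect 5th (5th): E#
Minor 7th (7th): G#
Major 9th (9th): B#
Perfect 11th (11th): D#

A#, C#, E#, G#, B#, D#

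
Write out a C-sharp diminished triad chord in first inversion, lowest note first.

C-sharp diminished triad = C#–E–G; first inversion → third (E) lowest.

E G C#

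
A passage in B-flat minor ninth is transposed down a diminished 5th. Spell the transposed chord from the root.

Transposed root: Bb → E (diminished 5th down). So we spell E minor ninth:
Root: E
Minor 3rd (3rd): G
Perfect 5th (5th): B
Minor 7th (7th): D
Major 9th (9th): F#

E, G, B, D, F#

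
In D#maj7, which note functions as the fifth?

A#

Root of D#maj7 = D#. The 5th is a perfect 5th: D# up a perfect 5th → A#.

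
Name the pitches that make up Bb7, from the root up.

Bb7 is a dominant seventh built on Bb.
root → Bb
3rd (major 3rd) → D
5th (perfect 5th) → F
7th (minor 7th) → Ab

Bb – D – F – Ab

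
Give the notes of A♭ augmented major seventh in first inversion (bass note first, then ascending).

C, E, G, Ab

In root position, A♭ augmented major seventh is Ab–C–E–G.
First inversion puts the third (C) in the bass.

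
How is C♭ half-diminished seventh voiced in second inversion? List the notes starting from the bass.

In root position, C♭ half-diminished seventh is C♭–E𝄫–G𝄫–B𝄫.
Second inversion puts the fifth (G𝄫) in the bass.

G𝄫 – B𝄫 – C♭ – E𝄫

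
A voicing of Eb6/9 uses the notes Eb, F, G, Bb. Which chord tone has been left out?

The full Eb6/9 chord is Eb, G, Bb, C, F.
Comparing with the voicing, the major 6th (6th) — C — is absent.

C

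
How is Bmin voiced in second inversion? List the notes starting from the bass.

F# – B – D

Bmin = B–D–F#; second inversion → fifth (F#) lowest.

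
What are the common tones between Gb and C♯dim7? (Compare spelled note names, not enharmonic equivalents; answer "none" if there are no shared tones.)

Bb

Gb: Gb Bb Db
C♯dim7: C# E G Bb
Common to both → Bb.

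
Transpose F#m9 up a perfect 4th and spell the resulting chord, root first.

F# up a perfect 4th → B. New chord: B minor ninth.
- root: B
- minor 3rd: D
- perfect 5th: F#
- minor 7th: A
- major 9th: C#

B, D, F#, A, C#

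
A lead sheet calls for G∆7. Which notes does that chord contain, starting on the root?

G, B, D, F#

G∆7 is a major seventh built on G.
G — root
B — major 3rd
D — perfect 5th
F# — major 7th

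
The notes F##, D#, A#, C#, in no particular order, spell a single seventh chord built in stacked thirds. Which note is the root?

D#

Arranged so that each adjacent pair is a third by letter name: D# – F## – A# – C#.
The bottom of that stack, D#, is the root (this is D# dominant seventh).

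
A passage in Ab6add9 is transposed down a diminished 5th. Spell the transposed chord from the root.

D  F#  A  B  E

Ab down a diminished 5th → D. New chord: D six-nine.
- root: D
- major 3rd: F#
- perfect 5th: A
- major 6th: B
- major 9th: E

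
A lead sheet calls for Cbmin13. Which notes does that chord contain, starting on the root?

Cb  Ebb  Gb  Bbb  Db  Fb  Ab

Root Cb, quality minor thirteenth:
Cb — root
Ebb — minor 3rd
Gb — perfect 5th
Bbb — minor 7th
Db — major 9th
Fb — perfect 11th
Ab — major 13th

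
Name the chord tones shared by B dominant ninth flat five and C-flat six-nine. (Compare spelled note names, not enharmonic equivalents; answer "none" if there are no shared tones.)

B dominant ninth flat five: B D-sharp F A C-sharp
C-flat six-nine: C-flat E-flat G-flat A-flat D-flat
Common to both → none.

none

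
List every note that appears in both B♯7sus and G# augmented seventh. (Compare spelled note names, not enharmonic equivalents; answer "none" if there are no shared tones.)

B♯

B♯7sus: B♯ E♯ F𝄪 A♯
G# augmented seventh: G♯ B♯ D𝄪 F♯
Common to both → B♯.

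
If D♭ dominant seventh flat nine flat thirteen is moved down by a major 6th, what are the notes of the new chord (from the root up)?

A major 6th down from Db is Fb, so the new chord is Fb dominant seventh flat nine flat thirteen.
Root: Fb
Major 3rd (3rd): Ab
Perfect 5th (5th): Cb
Minor 7th (7th): Ebb
Minor 9th (9th): Gbb
Minor 13th (13th): Dbb

Fb, Ab, Cb, Ebb, Gbb, Dbb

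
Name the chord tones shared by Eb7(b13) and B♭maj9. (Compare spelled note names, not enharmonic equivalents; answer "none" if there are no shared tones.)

Bb

Eb7(b13): Eb G Bb Db Cb
B♭maj9: Bb D F A C
Common to both → Bb.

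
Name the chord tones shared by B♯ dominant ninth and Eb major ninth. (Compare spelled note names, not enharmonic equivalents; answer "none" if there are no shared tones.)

B♯ dominant ninth: B-sharp D-double-sharp F-double-sharp A-sharp C-double-sharp
Eb major ninth: E-flat G B-flat D F
Common to both → none.

none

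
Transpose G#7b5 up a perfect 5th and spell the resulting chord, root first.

D#, F##, A, C#

G# up a perfect 5th → D#. New chord: D# dominant seventh flat five.
- root: D#
- major 3rd: F##
- diminished 5th: A
- minor 7th: C#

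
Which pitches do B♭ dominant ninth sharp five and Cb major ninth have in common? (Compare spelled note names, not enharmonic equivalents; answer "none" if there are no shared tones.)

B♭ dominant ninth sharp five = B-flat, D, F-sharp, A-flat, C.
Cb major ninth = C-flat, E-flat, G-flat, B-flat, D-flat.
Shared: B-flat.

B-flat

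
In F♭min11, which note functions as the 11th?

Bbb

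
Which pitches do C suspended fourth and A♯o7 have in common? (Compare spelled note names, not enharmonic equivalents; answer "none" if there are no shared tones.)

C suspended fourth = C, F, G.
A♯o7 = A♯, C♯, E, G.
Shared: G.

G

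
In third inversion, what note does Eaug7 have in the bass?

D

Eaug7 in root position is E–G#–B#–D.
Third inversion places the seventh in the bass, which is D.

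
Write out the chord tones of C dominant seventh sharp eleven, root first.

C – E – G – Bb – F#

C dominant seventh sharp eleven: dominant seventh sharp eleven on C.
- root: C
- major 3rd: E
- perfect 5th: G
- minor 7th: Bb
- augmented 11th: F#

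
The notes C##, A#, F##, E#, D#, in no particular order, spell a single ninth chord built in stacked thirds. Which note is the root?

D#

Stacking in thirds gives D# – F## – A# – C## – E#, so D# is the root — D# major ninth.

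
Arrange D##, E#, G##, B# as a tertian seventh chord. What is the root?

E#

Arranged so that each adjacent pair is a third by letter name: E# – G## – B# – D##.
The bottom of that stack, E#, is the root (this is E# major seventh).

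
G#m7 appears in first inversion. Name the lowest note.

B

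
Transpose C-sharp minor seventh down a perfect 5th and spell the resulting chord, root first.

F#, A, C#, E

A perfect 5th down from C# is F#, so the new chord is F# minor seventh.
Root: F#
Minor 3rd (3rd): A
Perfect 5th (5th): C#
Minor 7th (7th): E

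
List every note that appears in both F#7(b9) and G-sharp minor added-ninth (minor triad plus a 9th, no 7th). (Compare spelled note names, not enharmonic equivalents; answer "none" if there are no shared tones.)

A♯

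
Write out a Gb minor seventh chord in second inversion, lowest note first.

Db  Fb  Gb  Bbb

In root position, Gb minor seventh is Gb–Bbb–Db–Fb.
Second inversion puts the fifth (Db) in the bass.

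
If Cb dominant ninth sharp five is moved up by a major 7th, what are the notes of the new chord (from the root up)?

Bb, D, F#, Ab, C

A major 7th up from Cb is Bb, so the new chord is Bb dominant ninth sharp five.
- root: Bb
- major 3rd: D
- augmented 5th: F#
- minor 7th: Ab
- major 9th: C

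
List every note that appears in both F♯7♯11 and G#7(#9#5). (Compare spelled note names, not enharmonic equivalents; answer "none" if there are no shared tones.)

F♯7♯11: F# A# C# E B#
G#7(#9#5): G# B# D## F# A##
Common to both → F#, B#.

F#, B#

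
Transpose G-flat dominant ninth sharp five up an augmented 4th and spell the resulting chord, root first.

C, E, G-sharp, B-flat, D

Transposed root: G-flat → C (augmented 4th up). So we spell C dominant ninth sharp five:
Root: C
Major 3rd (3rd): E
Augmented 5th (5th): G-sharp
Minor 7th (7th): B-flat
Major 9th (9th): D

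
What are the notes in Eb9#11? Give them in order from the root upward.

Root E♭, quality dominant ninth sharp eleven:
Root: E♭
Major 3rd (3rd): G
Perfect 5th (5th): B♭
Minor 7th (7th): D♭
Major 9th (9th): F
Augmented 11th (11th): A

E♭  G  B♭  D♭  F  A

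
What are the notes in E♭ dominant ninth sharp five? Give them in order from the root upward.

Eb – G – B – Db – F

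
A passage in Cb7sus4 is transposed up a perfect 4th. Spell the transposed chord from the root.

Fb Bbb Cb Ebb

A perfect 4th up from Cb is Fb, so the new chord is Fb dominant seventh suspended fourth.
- root: Fb
- perfect 4th: Bbb
- perfect 5th: Cb
- minor 7th: Ebb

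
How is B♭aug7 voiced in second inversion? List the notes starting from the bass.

B♭aug7 = Bb–D–F#–Ab; second inversion → fifth (F#) lowest.

F#, Ab, Bb, D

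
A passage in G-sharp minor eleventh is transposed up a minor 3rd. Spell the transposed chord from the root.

B, D, F#, A, C#, E

G# up a minor 3rd → B. New chord: B minor eleventh.
root → B
3rd (minor 3rd) → D
5th (perfect 5th) → F#
7th (minor 7th) → A
9th (major 9th) → C#
11th (perfect 11th) → E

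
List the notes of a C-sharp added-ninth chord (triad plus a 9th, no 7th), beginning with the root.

C-sharp, E-sharp, G-sharp, D-sharp

Root C-sharp, quality added-ninth:
C-sharp — root
E-sharp — major 3rd
G-sharp — perfect 5th
D-sharp — major 9th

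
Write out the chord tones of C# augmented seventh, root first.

C# augmented seventh is an augmented seventh built on C-sharp.
C-sharp — root
E-sharp — major 3rd
G-double-sharp — augmented 5th
B — minor 7th

C-sharp E-sharp G-double-sharp B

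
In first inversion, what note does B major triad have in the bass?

D♯

B major triad = B–D♯–F♯. First inversion → third in the bass = D♯.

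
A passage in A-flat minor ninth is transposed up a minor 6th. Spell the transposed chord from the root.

F-flat – A-double-flat – C-flat – E-double-flat – G-flat

A-flat up a minor 6th → F-flat. New chord: F-flat minor ninth.
F-flat — root
A-double-flat — minor 3rd
C-flat — perfect 5th
E-double-flat — minor 7th
G-flat — major 9th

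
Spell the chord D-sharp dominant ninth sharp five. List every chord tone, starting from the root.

D-sharp dominant ninth sharp five is a dominant ninth sharp five built on D♯.
- root: D♯
- major 3rd: F𝄪
- augmented 5th: A𝄪
- minor 7th: C♯
- major 9th: E♯

D♯  F𝄪  A𝄪  C♯  E♯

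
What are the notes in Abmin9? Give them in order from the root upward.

Ab Cb Eb Gb Bb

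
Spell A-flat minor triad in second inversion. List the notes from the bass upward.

In root position, A-flat minor triad is A♭–C♭–E♭.
Second inversion puts the fifth (E♭) in the bass.

E♭  A♭  C♭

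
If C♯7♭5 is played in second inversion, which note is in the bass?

G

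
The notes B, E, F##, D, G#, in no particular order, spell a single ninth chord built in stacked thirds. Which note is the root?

E

Arranged so that each adjacent pair is a third by letter name: E – G# – B – D – F##.
The bottom of that stack, E, is the root (this is E dominant seventh sharp nine).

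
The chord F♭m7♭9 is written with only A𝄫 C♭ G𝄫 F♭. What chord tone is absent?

The full F♭m7♭9 chord is F♭, A𝄫, C♭, E𝄫, G𝄫.
Comparing with the voicing, the minor 7th (7th) — E𝄫 — is absent.

E𝄫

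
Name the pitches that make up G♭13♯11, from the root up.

Gb  Bb  Db  Fb  Ab  C  Eb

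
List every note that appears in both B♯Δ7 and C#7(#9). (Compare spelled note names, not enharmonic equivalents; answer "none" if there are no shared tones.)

D##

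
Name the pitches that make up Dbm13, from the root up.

Db, Fb, Ab, Cb, Eb, Gb, Bb

Dbm13 is a minor thirteenth built on Db.
Root: Db
Minor 3rd (3rd): Fb
Perfect 5th (5th): Ab
Minor 7th (7th): Cb
Major 9th (9th): Eb
Perfect 11th (11th): Gb
Major 13th (13th): Bb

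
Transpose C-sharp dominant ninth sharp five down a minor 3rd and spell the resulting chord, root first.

A minor 3rd down from C# is A#, so the new chord is A# dominant ninth sharp five.
- root: A#
- major 3rd: C##
- augmented 5th: E##
- minor 7th: G#
- major 9th: B#

A#, C##, E##, G#, B#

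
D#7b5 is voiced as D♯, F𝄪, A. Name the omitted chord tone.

C♯

D#7b5 = D♯, F𝄪, A, C♯. The voicing lacks the 7th (minor 7th), C♯.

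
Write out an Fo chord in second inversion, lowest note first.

C♭  F  A♭

In root position, Fo is F–A♭–C♭.
Second inversion puts the fifth (C♭) in the bass.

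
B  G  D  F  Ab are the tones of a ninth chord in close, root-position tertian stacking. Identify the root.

Stacking in thirds gives G – B – D – F – Ab, so G is the root — G dominant seventh flat nine.

G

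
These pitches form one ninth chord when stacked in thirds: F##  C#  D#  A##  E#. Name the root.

Arranged so that each adjacent pair is a third by letter name: D# – F## – A## – C# – E#.
The bottom of that stack, D#, is the root (this is D# dominant ninth sharp five).

D#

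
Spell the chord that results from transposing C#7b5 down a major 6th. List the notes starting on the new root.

Transposed root: C# → E (major 6th down). So we spell E dominant seventh flat five:
E — root
G# — major 3rd
Bb — diminished 5th
D — minor 7th

E, G#, Bb, D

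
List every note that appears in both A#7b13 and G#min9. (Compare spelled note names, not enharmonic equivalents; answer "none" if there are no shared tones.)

A#7b13 = A#, C##, E#, G#, F#.
G#min9 = G#, B, D#, F#, A#.
Shared: A#, G#, F#.

A# – G# – F#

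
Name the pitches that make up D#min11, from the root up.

D#, F#, A#, C#, E#, G#

D#min11 is a minor eleventh built on D#.
- root: D#
- minor 3rd: F#
- perfect 5th: A#
- minor 7th: C#
- major 9th: E#
- perfect 11th: G#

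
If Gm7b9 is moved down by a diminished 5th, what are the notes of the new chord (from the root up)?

C# – E – G# – B – D

G down a diminished 5th → C#. New chord: C# minor seventh flat nine.
root → C#
3rd (minor 3rd) → E
5th (perfect 5th) → G#
7th (minor 7th) → B
9th (minor 9th) → D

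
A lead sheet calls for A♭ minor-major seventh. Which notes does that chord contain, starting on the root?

A♭ minor-major seventh is a minor-major seventh built on A-flat.
A-flat — root
C-flat — minor 3rd
E-flat — perfect 5th
G — major 7th

A-flat  C-flat  E-flat  G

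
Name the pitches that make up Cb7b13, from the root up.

Root Cb, quality dominant seventh flat thirteen:
Root: Cb
Major 3rd (3rd): Eb
Perfect 5th (5th): Gb
Minor 7th (7th): Bbb
Minor 13th (13th): Abb

Cb, Eb, Gb, Bbb, Abb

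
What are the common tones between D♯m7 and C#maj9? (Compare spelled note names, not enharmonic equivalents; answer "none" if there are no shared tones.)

D♯, C♯

D♯m7 = D♯, F♯, A♯, C♯.
C#maj9 = C♯, E♯, G♯, B♯, D♯.
Shared: D♯, C♯.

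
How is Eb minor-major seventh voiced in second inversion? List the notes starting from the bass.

B-flat D E-flat G-flat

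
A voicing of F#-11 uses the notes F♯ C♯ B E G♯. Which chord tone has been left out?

F#-11 = F♯, A, C♯, E, G♯, B. The voicing lacks the 3rd (minor 3rd), A.

A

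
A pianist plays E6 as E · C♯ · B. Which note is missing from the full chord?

E6 = E, G♯, B, C♯. The voicing lacks the 3rd (major 3rd), G♯.

G♯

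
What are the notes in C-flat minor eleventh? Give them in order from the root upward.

C♭ – E𝄫 – G♭ – B𝄫 – D♭ – F♭

C-flat minor eleventh: minor eleventh on C♭.
root → C♭
3rd (minor 3rd) → E𝄫
5th (perfect 5th) → G♭
7th (minor 7th) → B𝄫
9th (major 9th) → D♭
11th (perfect 11th) → F♭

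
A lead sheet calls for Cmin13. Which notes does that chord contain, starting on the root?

Cmin13 is a minor thirteenth built on C.
C — root
E♭ — minor 3rd
G — perfect 5th
B♭ — minor 7th
D — major 9th
F — perfect 11th
A — major 13th

C, E♭, G, B♭, D, F, A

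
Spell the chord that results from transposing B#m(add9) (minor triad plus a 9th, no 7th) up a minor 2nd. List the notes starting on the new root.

C#, E, G#, D#

B# up a minor 2nd → C#. New chord: C# minor added-ninth.
- root: C#
- minor 3rd: E
- perfect 5th: G#
- major 9th: D#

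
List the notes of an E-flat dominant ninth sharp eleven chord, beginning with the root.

E-flat dominant ninth sharp eleven is a dominant ninth sharp eleven built on E-flat.
E-flat — root
G — major 3rd
B-flat — perfect 5th
D-flat — minor 7th
F — major 9th
A — augmented 11th

E-flat, G, B-flat, D-flat, F, A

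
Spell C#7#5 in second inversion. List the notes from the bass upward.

G𝄪  B  C♯  E♯

In root position, C#7#5 is C♯–E♯–G𝄪–B.
Second inversion puts the fifth (G𝄪) in the bass.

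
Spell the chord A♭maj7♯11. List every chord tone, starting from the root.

A♭maj7♯11 is a major seventh sharp eleven built on A♭.
root → A♭
3rd (major 3rd) → C
5th (perfect 5th) → E♭
7th (major 7th) → G
11th (augmented 11th) → D

A♭, C, E♭, G, D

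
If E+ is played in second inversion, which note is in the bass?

E+ = E–G♯–B♯. Second inversion → fifth in the bass = B♯.

B♯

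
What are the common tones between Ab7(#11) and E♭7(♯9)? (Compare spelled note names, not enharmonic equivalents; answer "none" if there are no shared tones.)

Eb

Ab7(#11): Ab C Eb Gb D
E♭7(♯9): Eb G Bb Db F#
Common to both → Eb.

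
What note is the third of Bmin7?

Root of Bmin7 = B. The 3rd is a minor 3rd: B up a minor 3rd → D.

D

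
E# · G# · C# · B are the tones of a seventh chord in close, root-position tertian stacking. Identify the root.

C#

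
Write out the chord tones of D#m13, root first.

D#, F#, A#, C#, E#, G#, B#

D#m13: minor thirteenth on D#.
D# — root
F# — minor 3rd
A# — perfect 5th
C# — minor 7th
E# — major 9th
G# — perfect 11th
B# — major 13th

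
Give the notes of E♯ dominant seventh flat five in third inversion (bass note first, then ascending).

In root position, E♯ dominant seventh flat five is E-sharp–G-double-sharp–B–D-sharp.
Third inversion puts the seventh (D-sharp) in the bass.

D-sharp – E-sharp – G-double-sharp – B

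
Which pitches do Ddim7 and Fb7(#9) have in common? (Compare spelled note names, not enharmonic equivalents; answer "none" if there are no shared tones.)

A♭, C♭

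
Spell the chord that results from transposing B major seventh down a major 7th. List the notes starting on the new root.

A major 7th down from B is C, so the new chord is C major seventh.
C — root
E — major 3rd
G — perfect 5th
B — major 7th

C E G B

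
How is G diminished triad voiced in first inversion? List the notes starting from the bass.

Bb  Db  G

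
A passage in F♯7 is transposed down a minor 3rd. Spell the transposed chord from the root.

D# – F## – A# – C#

Transposed root: F# → D# (minor 3rd down). So we spell D# dominant seventh:
D# — root
F## — major 3rd
A# — perfect 5th
C# — minor 7th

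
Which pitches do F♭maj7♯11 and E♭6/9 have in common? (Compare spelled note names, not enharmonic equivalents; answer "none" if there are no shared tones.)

E♭, B♭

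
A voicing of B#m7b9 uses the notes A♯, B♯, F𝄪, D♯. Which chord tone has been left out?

B#m7b9 = B♯, D♯, F𝄪, A♯, C♯. The voicing lacks the 9th (minor 9th), C♯.

C♯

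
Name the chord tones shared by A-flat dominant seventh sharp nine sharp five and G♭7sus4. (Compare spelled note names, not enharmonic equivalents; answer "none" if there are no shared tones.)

A-flat dominant seventh sharp nine sharp five: Ab C E Gb B
G♭7sus4: Gb Cb Db Fb
Common to both → Gb.

Gb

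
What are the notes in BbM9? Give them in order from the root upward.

Root Bb, quality major ninth:
Root: Bb
Major 3rd (3rd): D
Perfect 5th (5th): F
Major 7th (7th): A
Major 9th (9th): C

Bb, D, F, A, C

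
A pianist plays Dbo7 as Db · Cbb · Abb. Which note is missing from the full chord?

Fb

Dbo7 = Db, Fb, Abb, Cbb. The voicing lacks the 3rd (minor 3rd), Fb.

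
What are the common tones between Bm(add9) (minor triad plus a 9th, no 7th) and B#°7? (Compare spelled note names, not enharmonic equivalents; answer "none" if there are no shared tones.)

Bm(add9): B D F# C#
B#°7: B# D# F# A
Common to both → F#.

F#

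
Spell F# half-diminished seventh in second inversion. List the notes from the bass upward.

F# half-diminished seventh = F-sharp–A–C–E; second inversion → fifth (C) lowest.

C  E  F-sharp  A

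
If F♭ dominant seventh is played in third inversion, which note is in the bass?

E-double-flat

F♭ dominant seventh in root position is F-flat–A-flat–C-flat–E-double-flat.
Third inversion places the seventh in the bass, which is E-double-flat.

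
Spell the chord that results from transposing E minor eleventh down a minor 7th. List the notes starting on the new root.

F♯ A C♯ E G♯ B

E down a minor 7th → F♯. New chord: F♯ minor eleventh.
Root: F♯
Minor 3rd (3rd): A
Perfect 5th (5th): C♯
Minor 7th (7th): E
Major 9th (9th): G♯
Perfect 11th (11th): B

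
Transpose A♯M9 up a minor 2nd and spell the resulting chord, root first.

B D♯ F♯ A♯ C♯

A♯ up a minor 2nd → B. New chord: B major ninth.
- root: B
- major 3rd: D♯
- perfect 5th: F♯
- major 7th: A♯
- major 9th: C♯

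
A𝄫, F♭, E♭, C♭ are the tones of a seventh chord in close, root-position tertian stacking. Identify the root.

Arranged so that each adjacent pair is a third by letter name: F♭ – A𝄫 – C♭ – E♭.
The bottom of that stack, F♭, is the root (this is F♭ minor-major seventh).

F♭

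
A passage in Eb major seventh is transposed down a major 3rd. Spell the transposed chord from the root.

C♭  E♭  G♭  B♭

Transposed root: E♭ → C♭ (major 3rd down). So we spell C♭ major seventh:
C♭ — root
E♭ — major 3rd
G♭ — perfect 5th
B♭ — major 7th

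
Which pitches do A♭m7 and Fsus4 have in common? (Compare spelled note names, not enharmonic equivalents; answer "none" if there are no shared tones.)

A♭m7 = Ab, Cb, Eb, Gb.
Fsus4 = F, Bb, C.
Shared: none.

none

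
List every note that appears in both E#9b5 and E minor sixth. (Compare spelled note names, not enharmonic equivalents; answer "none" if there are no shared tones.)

E#9b5: E# G## B D# F##
E minor sixth: E G B C#
Common to both → B.

B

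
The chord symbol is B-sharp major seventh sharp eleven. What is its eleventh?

B-sharp major seventh sharp eleven is built on B-sharp; its 11th is an augmented 11th above the root.
A fourth above B uses the letter E, and the augmented 11th above B-sharp is E-double-sharp.

E-double-sharp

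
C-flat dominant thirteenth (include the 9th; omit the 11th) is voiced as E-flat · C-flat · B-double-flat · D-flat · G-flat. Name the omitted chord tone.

The full C-flat dominant thirteenth chord is C-flat, E-flat, G-flat, B-double-flat, D-flat, A-flat.
Comparing with the voicing, the major 13th (13th) — A-flat — is absent.

A-flat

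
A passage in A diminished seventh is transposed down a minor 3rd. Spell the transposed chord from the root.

F-sharp A C E-flat

A minor 3rd down from A is F-sharp, so the new chord is F-sharp diminished seventh.
Root: F-sharp
Minor 3rd (3rd): A
Diminished 5th (5th): C
Diminished 7th (7th): E-flat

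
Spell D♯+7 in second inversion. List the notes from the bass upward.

A## C# D# F##

D♯+7 = D#–F##–A##–C#; second inversion → fifth (A##) lowest.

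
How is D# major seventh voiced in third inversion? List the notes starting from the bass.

In root position, D# major seventh is D#–F##–A#–C##.
Third inversion puts the seventh (C##) in the bass.

C##, D#, F##, A#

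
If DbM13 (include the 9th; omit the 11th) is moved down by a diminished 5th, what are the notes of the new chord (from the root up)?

A diminished 5th down from D♭ is G, so the new chord is G major thirteenth.
Root: G
Major 3rd (3rd): B
Perfect 5th (5th): D
Major 7th (7th): F♯
Major 9th (9th): A
Major 13th (13th): E

G, B, D, F♯, A, E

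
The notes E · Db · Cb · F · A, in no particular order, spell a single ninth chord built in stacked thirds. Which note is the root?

Arranged so that each adjacent pair is a third by letter name: Db – F – A – Cb – E.
The bottom of that stack, Db, is the root (this is Db dominant seventh sharp nine sharp five).

Db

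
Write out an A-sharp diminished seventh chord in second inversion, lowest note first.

E, G, A♯, C♯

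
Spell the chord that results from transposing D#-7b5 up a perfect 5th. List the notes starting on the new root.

A perfect 5th up from D# is A#, so the new chord is A# half-diminished seventh.
- root: A#
- minor 3rd: C#
- diminished 5th: E
- minor 7th: G#

A# – C# – E – G#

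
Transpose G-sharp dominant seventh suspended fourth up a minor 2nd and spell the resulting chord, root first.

A minor 2nd up from G-sharp is A, so the new chord is A dominant seventh suspended fourth.
Root: A
Perfect 4th (4th): D
Perfect 5th (5th): E
Minor 7th (7th): G

A – D – E – G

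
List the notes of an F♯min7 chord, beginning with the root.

F# A C# E

Root F#, quality minor seventh:
- root: F#
- minor 3rd: A
- perfect 5th: C#
- minor 7th: E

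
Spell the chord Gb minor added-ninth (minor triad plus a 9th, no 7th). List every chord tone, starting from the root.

G-flat, B-double-flat, D-flat, A-flat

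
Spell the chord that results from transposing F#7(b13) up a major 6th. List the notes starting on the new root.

D# – F## – A# – C# – B

F# up a major 6th → D#. New chord: D# dominant seventh flat thirteen.
Root: D#
Major 3rd (3rd): F##
Perfect 5th (5th): A#
Minor 7th (7th): C#
Minor 13th (13th): B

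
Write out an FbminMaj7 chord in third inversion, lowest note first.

FbminMaj7 = Fb–Abb–Cb–Eb; third inversion → seventh (Eb) lowest.

Eb – Fb – Abb – Cb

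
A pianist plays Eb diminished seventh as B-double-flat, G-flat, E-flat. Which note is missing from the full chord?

D-double-flat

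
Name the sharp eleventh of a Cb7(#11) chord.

F

Root of Cb7(#11) = Cb. The 11th is an augmented 11th: Cb up an augmented 11th → F.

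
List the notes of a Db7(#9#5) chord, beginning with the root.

Db  F  A  Cb  E

Db7(#9#5): dominant seventh sharp nine sharp five on Db.
Root: Db
Major 3rd (3rd): F
Augmented 5th (5th): A
Minor 7th (7th): Cb
Augmented 9th (9th): E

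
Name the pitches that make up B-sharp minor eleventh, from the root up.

B-sharp minor eleventh is a minor eleventh built on B-sharp.
B-sharp — root
D-sharp — minor 3rd
F-double-sharp — perfect 5th
A-sharp — minor 7th
C-double-sharp — major 9th
E-sharp — perfect 11th

B-sharp, D-sharp, F-double-sharp, A-sharp, C-double-sharp, E-sharp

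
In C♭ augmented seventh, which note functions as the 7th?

B-double-flat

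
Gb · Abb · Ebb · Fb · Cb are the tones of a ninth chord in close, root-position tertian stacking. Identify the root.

Fb

Stacking in thirds gives Fb – Abb – Cb – Ebb – Gb, so Fb is the root — Fb minor ninth.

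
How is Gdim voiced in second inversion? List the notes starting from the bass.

In root position, Gdim is G–Bb–Db.
Second inversion puts the fifth (Db) in the bass.

Db  G  Bb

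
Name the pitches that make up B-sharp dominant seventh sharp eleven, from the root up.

B-sharp dominant seventh sharp eleven is a dominant seventh sharp eleven built on B#.
Root: B#
Major 3rd (3rd): D##
Perfect 5th (5th): F##
Minor 7th (7th): A#
Augmented 11th (11th): E##

B# – D## – F## – A# – E##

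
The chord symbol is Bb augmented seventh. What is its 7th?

A♭

Root of Bb augmented seventh = B♭. The 7th is a minor 7th: B♭ up a minor 7th → A♭.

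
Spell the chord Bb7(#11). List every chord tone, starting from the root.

Bb  D  F  Ab  E

Bb7(#11): dominant seventh sharp eleven on Bb.
- root: Bb
- major 3rd: D
- perfect 5th: F
- minor 7th: Ab
- augmented 11th: E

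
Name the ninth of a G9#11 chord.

Root of G9#11 = G. The 9th is a major 9th: G up a major 9th → A.

A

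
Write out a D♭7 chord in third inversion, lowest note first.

Cb  Db  F  Ab

In root position, D♭7 is Db–F–Ab–Cb.
Third inversion puts the seventh (Cb) in the bass.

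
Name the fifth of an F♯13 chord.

Root of F♯13 = F#. The 5th is a perfect 5th: F# up a perfect 5th → C#.

C#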